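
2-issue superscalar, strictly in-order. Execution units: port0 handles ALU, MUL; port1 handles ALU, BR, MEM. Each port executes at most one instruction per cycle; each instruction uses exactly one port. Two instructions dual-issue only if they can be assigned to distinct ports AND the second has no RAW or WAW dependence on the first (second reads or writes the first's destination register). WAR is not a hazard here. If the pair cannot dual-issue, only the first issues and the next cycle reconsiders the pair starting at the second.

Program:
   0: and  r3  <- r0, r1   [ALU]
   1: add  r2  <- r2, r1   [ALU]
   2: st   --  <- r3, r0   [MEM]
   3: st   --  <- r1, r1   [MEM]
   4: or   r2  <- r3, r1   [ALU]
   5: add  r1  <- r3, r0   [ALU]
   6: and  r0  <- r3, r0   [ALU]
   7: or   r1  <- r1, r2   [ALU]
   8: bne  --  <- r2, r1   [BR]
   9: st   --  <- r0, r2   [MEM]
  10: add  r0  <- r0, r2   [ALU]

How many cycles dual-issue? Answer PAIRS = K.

[0] i0&i1  and.ALU+add.ALU  -- pair
[1] i2  st.MEM  -- no-port MEM/MEM
[2] i3&i4  st.MEM+or.ALU  -- pair
[3] i5&i6  add.ALU+and.ALU  -- pair
[4] i7  or.ALU  -- RAW r1
[5] i8  bne.BR  -- no-port BR/MEM
[6] i9&i10  st.MEM+add.ALU  -- pair

PAIRS = 4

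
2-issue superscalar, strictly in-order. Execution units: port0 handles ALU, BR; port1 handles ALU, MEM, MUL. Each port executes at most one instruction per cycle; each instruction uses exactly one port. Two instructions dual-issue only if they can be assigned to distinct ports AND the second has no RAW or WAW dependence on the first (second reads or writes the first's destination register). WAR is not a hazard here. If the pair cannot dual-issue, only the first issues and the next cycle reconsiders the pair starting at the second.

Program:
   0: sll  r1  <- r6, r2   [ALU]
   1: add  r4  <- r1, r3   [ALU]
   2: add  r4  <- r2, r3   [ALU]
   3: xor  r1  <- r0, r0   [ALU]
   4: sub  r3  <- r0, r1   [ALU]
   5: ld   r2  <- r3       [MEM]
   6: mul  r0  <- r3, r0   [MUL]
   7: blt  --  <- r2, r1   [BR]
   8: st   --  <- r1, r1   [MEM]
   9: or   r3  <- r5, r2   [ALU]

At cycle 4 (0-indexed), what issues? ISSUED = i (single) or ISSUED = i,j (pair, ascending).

ISSUED = 5

c0: i0 sll.ALU  RAW r1
c1: i1 add.ALU  WAW r4
c2: i2,i3 add.ALU/xor.ALU  pair
c3: i4 sub.ALU  RAW r3
c4: i5 ld.MEM  no-port MEM/MUL
c5: i6,i7 mul.MUL/blt.BR  pair
c6: i8,i9 st.MEM/or.ALU  pair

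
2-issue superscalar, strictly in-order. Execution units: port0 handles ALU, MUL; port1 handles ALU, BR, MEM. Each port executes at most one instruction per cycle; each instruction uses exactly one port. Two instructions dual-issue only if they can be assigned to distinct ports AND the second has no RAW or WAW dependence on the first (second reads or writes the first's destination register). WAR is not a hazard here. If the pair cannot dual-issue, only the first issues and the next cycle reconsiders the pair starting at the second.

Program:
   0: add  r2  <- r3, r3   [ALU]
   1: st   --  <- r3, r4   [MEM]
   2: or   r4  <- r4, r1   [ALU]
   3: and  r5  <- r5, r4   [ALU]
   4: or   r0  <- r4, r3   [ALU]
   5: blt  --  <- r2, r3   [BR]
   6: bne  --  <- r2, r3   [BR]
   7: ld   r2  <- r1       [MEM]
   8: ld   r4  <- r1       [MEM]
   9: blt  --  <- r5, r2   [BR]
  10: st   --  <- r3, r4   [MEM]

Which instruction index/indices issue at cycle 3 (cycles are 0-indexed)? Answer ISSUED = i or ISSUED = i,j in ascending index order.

[0] i0+i1  add.ALU+st.MEM  -- dual
[1] i2  or.ALU  -- RAW r4
[2] i3+i4  and.ALU+or.ALU  -- dual
[3] i5  blt.BR  -- no-port BR/BR
[4] i6  bne.BR  -- no-port BR/MEM
[5] i7  ld.MEM  -- no-port MEM/MEM
[6] i8  ld.MEM  -- no-port MEM/BR
[7] i9  blt.BR  -- no-port BR/MEM
[8] i10  st.MEM  -- tail

ISSUED = 5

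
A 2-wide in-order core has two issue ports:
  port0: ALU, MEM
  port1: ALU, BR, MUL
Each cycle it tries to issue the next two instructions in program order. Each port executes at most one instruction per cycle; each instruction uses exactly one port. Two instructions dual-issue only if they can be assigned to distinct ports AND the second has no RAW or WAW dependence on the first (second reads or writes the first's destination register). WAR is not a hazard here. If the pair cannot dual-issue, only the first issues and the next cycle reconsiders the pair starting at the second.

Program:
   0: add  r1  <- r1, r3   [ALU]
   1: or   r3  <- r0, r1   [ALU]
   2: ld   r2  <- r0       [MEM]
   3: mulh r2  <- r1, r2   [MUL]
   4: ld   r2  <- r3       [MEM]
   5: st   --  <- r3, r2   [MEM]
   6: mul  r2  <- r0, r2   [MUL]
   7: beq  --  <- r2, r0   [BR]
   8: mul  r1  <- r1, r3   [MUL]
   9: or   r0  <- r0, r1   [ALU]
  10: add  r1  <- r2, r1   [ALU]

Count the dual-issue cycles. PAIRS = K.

0. add @i0  | RAW r1
1. or/ld @i1,i2  | pair
2. mulh @i3  | WAW r2
3. ld @i4  | no-port MEM/MEM
4. st/mul @i5,i6  | pair
5. beq @i7  | no-port BR/MUL
6. mul @i8  | RAW r1
7. or/add @i9,i10  | pair

PAIRS = 3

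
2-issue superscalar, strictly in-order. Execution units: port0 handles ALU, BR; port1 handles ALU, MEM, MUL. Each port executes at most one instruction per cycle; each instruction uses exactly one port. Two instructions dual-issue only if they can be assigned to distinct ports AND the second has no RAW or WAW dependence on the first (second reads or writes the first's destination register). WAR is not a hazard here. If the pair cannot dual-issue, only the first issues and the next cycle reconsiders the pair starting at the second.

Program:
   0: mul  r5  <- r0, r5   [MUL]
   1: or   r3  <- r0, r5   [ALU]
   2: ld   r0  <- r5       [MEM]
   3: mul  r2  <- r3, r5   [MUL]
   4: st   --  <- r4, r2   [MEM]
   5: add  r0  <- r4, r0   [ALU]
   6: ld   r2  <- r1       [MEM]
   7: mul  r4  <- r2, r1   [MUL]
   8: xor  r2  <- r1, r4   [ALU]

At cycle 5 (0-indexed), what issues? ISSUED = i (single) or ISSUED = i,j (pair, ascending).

ISSUED = 7

c0: i0 mul  RAW r5
c1: i1&i2 or;ld  pair
c2: i3 mul  no-port MUL/MEM
c3: i4&i5 st;add  pair
c4: i6 ld  no-port MEM/MUL
c5: i7 mul  RAW r4
c6: i8 xor  tail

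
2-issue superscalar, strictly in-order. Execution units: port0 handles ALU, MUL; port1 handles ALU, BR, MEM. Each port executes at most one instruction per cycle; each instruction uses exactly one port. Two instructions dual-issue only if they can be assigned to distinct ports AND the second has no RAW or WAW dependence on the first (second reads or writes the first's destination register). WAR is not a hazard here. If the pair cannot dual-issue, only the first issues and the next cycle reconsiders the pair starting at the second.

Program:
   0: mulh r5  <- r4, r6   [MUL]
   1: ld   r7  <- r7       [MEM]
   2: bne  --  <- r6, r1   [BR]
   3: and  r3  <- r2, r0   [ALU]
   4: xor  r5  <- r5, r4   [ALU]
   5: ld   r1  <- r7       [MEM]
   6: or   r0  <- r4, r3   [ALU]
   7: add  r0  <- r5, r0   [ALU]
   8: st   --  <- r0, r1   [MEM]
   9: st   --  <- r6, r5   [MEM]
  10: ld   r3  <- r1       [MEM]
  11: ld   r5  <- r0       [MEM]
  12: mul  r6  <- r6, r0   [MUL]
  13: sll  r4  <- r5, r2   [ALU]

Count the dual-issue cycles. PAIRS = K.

  cy0 -> i0/i1 (mulh.MUL;ld.MEM) 2-wide
  cy1 -> i2/i3 (bne.BR;and.ALU) 2-wide
  cy2 -> i4/i5 (xor.ALU;ld.MEM) 2-wide
  cy3 -> i6 (or.ALU) RAW+WAW r0
  cy4 -> i7 (add.ALU) RAW r0
  cy5 -> i8 (st.MEM) no-port MEM/MEM
  cy6 -> i9 (st.MEM) no-port MEM/MEM
  cy7 -> i10 (ld.MEM) no-port MEM/MEM
  cy8 -> i11/i12 (ld.MEM;mul.MUL) 2-wide
  cy9 -> i13 (sll.ALU) tail

PAIRS = 4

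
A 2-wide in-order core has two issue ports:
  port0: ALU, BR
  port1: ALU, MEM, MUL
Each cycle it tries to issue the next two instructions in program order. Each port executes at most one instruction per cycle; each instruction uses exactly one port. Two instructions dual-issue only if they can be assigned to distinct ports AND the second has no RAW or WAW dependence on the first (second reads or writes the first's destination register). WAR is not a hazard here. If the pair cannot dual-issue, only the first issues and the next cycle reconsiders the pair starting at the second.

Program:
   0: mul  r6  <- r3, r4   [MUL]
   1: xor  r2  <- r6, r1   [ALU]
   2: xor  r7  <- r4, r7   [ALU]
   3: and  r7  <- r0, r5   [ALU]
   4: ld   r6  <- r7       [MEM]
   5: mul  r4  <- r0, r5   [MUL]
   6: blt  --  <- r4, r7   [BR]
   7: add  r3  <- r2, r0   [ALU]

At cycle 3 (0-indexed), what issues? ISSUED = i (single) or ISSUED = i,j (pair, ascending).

ISSUED = 4

[0] i0  mul  -- RAW r6
[1] i1/i2  xor;xor  -- dual
[2] i3  and  -- RAW r7
[3] i4  ld  -- no-port MEM/MUL
[4] i5  mul  -- RAW r4
[5] i6/i7  blt;add  -- dual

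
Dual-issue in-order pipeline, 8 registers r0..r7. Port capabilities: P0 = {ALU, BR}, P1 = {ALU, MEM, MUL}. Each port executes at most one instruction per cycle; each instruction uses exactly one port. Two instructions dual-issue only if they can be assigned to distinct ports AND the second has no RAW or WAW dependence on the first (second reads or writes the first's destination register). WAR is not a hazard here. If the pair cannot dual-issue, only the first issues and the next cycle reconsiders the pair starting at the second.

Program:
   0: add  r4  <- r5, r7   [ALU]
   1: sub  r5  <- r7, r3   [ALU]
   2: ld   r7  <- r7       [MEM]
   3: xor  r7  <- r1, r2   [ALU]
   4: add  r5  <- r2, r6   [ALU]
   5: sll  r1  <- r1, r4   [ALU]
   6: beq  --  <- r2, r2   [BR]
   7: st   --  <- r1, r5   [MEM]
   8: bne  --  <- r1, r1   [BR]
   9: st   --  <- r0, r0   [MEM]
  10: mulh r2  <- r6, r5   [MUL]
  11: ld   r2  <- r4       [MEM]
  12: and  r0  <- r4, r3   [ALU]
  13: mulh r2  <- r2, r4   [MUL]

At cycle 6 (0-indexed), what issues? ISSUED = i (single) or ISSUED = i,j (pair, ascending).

t=0 i0,i1:add;sub ; 2-wide
t=1 i2:ld ; WAW r7
t=2 i3,i4:xor;add ; 2-wide
t=3 i5,i6:sll;beq ; 2-wide
t=4 i7,i8:st;bne ; 2-wide
t=5 i9:st ; no-port MEM/MUL
t=6 i10:mulh ; no-port MUL/MEM
t=7 i11,i12:ld;and ; 2-wide
t=8 i13:mulh ; tail

ISSUED = 10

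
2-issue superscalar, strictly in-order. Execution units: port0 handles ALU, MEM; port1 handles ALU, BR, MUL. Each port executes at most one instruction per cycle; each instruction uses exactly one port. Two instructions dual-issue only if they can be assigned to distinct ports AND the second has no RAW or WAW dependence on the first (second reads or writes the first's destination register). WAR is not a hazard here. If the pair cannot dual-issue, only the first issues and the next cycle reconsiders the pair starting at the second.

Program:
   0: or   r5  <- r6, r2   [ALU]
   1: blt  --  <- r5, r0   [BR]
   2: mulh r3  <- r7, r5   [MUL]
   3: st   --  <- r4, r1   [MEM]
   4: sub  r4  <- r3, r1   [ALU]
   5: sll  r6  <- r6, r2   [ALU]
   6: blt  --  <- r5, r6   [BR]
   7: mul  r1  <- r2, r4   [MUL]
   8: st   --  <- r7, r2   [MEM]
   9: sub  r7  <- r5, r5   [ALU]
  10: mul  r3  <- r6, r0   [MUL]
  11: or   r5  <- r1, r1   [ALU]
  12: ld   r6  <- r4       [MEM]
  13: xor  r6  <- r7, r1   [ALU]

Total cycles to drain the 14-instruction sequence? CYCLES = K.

CYCLES = 9

t=0 i0:or.ALU ; RAW r5
t=1 i1:blt.BR ; no-port BR/MUL
t=2 i2/i3:mulh.MUL;st.MEM ; dual
t=3 i4/i5:sub.ALU;sll.ALU ; dual
t=4 i6:blt.BR ; no-port BR/MUL
t=5 i7/i8:mul.MUL;st.MEM ; dual
t=6 i9/i10:sub.ALU;mul.MUL ; dual
t=7 i11/i12:or.ALU;ld.MEM ; dual
t=8 i13:xor.ALU ; tail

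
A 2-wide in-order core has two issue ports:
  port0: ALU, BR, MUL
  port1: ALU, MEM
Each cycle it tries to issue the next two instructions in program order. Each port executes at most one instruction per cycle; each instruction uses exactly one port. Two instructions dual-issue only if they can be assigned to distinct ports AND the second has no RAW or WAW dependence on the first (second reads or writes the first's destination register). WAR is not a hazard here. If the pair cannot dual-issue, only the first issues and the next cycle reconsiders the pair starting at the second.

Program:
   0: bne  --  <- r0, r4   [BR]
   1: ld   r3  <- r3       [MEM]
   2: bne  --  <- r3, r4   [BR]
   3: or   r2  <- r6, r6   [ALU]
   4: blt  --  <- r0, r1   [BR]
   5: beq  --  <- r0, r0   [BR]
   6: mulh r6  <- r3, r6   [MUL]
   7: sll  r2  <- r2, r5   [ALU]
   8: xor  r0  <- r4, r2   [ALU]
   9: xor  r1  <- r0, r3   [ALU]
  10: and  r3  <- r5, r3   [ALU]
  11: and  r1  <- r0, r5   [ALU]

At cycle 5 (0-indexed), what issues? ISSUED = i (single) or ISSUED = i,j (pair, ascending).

[0] i0,i1  bne+ld  -- 2-wide
[1] i2,i3  bne+or  -- 2-wide
[2] i4  blt  -- no-port BR/BR
[3] i5  beq  -- no-port BR/MUL
[4] i6,i7  mulh+sll  -- 2-wide
[5] i8  xor  -- RAW r0
[6] i9,i10  xor+and  -- 2-wide
[7] i11  and  -- tail

ISSUED = 8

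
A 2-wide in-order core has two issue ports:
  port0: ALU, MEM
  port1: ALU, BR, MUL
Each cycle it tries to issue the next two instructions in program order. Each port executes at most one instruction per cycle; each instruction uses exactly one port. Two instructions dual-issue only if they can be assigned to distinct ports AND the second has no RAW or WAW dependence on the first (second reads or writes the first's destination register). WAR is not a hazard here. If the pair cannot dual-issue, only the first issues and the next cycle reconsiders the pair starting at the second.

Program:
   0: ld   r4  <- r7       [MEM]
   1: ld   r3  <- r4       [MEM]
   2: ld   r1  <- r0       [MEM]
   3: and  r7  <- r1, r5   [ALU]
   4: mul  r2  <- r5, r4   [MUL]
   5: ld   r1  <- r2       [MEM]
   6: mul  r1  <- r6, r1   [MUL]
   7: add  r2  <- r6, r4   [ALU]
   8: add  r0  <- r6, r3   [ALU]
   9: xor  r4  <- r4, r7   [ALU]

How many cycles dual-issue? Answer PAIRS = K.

PAIRS = 3

0. ld.MEM @i0  | no-port MEM/MEM
1. ld.MEM @i1  | no-port MEM/MEM
2. ld.MEM @i2  | RAW r1
3. and.ALU/mul.MUL @i3,i4  | 2-wide
4. ld.MEM @i5  | RAW+WAW r1
5. mul.MUL/add.ALU @i6,i7  | 2-wide
6. add.ALU/xor.ALU @i8,i9  | 2-wide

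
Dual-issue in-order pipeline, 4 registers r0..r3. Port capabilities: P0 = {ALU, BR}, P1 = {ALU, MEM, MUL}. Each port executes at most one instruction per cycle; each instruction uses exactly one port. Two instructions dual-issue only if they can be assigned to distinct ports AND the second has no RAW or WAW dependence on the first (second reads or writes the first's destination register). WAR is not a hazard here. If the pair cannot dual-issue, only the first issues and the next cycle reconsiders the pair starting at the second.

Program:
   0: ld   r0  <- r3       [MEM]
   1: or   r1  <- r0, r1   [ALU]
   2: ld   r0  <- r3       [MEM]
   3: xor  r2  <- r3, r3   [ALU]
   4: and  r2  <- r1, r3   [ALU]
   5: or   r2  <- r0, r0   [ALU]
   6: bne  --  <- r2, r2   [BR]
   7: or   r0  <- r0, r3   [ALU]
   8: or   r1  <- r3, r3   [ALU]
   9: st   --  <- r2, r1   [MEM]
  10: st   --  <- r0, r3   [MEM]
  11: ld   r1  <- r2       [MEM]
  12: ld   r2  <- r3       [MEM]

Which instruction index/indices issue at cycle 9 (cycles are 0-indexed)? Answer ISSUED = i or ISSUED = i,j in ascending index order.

ISSUED = 11

0. ld.MEM @i0  | RAW r0
1. or.ALU ld.MEM @i1,i2  | 2-wide
2. xor.ALU @i3  | WAW r2
3. and.ALU @i4  | WAW r2
4. or.ALU @i5  | RAW r2
5. bne.BR or.ALU @i6,i7  | 2-wide
6. or.ALU @i8  | RAW r1
7. st.MEM @i9  | no-port MEM/MEM
8. st.MEM @i10  | no-port MEM/MEM
9. ld.MEM @i11  | no-port MEM/MEM
10. ld.MEM @i12  | tail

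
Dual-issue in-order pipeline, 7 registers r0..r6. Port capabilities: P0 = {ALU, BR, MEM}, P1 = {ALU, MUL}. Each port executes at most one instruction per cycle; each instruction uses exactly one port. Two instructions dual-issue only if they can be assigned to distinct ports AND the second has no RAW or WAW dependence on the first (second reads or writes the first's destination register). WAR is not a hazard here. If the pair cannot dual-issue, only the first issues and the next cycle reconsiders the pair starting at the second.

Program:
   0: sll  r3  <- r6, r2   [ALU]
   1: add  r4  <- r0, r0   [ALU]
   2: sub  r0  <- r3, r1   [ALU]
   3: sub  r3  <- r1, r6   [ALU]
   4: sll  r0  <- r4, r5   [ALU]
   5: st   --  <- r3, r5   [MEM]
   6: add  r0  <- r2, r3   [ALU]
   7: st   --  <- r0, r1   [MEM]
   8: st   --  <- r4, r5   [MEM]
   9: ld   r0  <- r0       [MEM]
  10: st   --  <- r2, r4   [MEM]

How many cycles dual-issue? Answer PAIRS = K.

0. sll.ALU/add.ALU @i0+i1  | dual
1. sub.ALU/sub.ALU @i2+i3  | dual
2. sll.ALU/st.MEM @i4+i5  | dual
3. add.ALU @i6  | RAW r0
4. st.MEM @i7  | no-port MEM/MEM
5. st.MEM @i8  | no-port MEM/MEM
6. ld.MEM @i9  | no-port MEM/MEM
7. st.MEM @i10  | tail

PAIRS = 3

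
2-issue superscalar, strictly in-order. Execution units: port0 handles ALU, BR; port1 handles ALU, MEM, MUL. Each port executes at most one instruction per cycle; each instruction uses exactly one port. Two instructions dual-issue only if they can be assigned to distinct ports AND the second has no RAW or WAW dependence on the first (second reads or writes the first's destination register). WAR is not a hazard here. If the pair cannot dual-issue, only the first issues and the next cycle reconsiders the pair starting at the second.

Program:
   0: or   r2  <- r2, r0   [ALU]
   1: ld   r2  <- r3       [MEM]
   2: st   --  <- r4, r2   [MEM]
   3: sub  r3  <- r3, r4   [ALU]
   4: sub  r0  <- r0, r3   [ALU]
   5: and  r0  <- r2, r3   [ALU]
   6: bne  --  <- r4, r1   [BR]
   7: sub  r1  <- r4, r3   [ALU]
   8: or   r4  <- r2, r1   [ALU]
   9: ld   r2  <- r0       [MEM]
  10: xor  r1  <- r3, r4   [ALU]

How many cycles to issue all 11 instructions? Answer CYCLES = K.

CYCLES = 8

#0 head=0: or i0 WAW r2
#1 head=1: ld i1 no-port MEM/MEM
#2 head=2: st;sub i2&i3 pair
#3 head=4: sub i4 WAW r0
#4 head=5: and;bne i5&i6 pair
#5 head=7: sub i7 RAW r1
#6 head=8: or;ld i8&i9 pair
#7 head=10: xor i10 tail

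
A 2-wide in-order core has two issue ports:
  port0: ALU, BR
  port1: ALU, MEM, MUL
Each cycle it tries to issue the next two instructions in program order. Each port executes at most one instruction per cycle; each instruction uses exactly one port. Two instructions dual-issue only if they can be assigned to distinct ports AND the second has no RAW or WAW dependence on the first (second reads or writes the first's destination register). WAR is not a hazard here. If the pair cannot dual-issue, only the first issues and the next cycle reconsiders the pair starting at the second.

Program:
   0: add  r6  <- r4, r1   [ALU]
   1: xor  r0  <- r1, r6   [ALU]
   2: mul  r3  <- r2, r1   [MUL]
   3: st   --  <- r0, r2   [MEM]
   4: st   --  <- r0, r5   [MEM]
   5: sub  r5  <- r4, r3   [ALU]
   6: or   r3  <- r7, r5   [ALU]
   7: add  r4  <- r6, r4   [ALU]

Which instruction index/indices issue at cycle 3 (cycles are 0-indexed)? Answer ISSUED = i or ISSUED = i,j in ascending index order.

ISSUED = 4,5

c0: i0 add.ALU  RAW r6
c1: i1&i2 xor.ALU+mul.MUL  dual
c2: i3 st.MEM  no-port MEM/MEM
c3: i4&i5 st.MEM+sub.ALU  dual
c4: i6&i7 or.ALU+add.ALU  dual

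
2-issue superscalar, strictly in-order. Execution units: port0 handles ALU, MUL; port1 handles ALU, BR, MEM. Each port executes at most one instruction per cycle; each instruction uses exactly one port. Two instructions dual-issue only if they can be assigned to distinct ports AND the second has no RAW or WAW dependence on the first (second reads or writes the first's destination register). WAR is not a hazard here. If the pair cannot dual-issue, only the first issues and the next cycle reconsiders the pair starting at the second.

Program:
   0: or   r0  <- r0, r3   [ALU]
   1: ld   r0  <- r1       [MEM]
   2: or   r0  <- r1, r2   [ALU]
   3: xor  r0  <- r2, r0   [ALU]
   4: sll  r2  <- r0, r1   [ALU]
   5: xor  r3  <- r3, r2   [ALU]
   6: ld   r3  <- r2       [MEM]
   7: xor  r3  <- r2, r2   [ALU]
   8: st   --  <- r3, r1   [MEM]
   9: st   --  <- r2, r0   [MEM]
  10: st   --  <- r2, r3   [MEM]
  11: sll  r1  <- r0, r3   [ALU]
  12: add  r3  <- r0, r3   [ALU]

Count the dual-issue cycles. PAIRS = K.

  cy0 -> i0 (or) WAW r0
  cy1 -> i1 (ld) WAW r0
  cy2 -> i2 (or) RAW+WAW r0
  cy3 -> i3 (xor) RAW r0
  cy4 -> i4 (sll) RAW r2
  cy5 -> i5 (xor) WAW r3
  cy6 -> i6 (ld) WAW r3
  cy7 -> i7 (xor) RAW r3
  cy8 -> i8 (st) no-port MEM/MEM
  cy9 -> i9 (st) no-port MEM/MEM
  cy10 -> i10+i11 (st;sll) pair
  cy11 -> i12 (add) tail

PAIRS = 1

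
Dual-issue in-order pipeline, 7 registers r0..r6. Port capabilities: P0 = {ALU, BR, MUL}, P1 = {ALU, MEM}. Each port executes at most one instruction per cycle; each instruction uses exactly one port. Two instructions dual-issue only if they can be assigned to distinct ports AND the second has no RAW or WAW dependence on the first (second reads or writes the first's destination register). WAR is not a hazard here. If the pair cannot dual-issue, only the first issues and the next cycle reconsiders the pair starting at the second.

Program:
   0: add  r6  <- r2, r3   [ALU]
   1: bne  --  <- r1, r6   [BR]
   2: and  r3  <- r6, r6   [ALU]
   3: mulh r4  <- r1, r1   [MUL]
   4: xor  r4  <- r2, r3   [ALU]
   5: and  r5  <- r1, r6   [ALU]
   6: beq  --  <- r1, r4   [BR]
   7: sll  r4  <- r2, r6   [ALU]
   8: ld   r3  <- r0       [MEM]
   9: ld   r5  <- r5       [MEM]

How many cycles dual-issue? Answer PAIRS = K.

PAIRS = 3

c0: i0 add  RAW r6
c1: i1/i2 bne/and  pair
c2: i3 mulh  WAW r4
c3: i4/i5 xor/and  pair
c4: i6/i7 beq/sll  pair
c5: i8 ld  no-port MEM/MEM
c6: i9 ld  tail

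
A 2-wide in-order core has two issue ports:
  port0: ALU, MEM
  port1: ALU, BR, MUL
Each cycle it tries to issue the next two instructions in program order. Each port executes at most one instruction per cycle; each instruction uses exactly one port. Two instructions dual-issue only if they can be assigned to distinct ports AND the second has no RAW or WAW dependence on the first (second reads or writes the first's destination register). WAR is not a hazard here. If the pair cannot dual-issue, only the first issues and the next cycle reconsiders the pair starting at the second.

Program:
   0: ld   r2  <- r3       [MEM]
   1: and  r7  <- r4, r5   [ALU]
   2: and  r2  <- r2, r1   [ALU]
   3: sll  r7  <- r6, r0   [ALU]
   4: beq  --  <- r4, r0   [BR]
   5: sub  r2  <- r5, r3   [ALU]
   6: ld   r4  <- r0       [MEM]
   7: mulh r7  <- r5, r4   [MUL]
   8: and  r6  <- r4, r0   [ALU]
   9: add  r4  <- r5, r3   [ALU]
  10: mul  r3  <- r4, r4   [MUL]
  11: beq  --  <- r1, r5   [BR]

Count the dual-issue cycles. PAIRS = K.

  cy0 -> i0+i1 (ld.MEM/and.ALU) dual
  cy1 -> i2+i3 (and.ALU/sll.ALU) dual
  cy2 -> i4+i5 (beq.BR/sub.ALU) dual
  cy3 -> i6 (ld.MEM) RAW r4
  cy4 -> i7+i8 (mulh.MUL/and.ALU) dual
  cy5 -> i9 (add.ALU) RAW r4
  cy6 -> i10 (mul.MUL) no-port MUL/BR
  cy7 -> i11 (beq.BR) tail

PAIRS = 4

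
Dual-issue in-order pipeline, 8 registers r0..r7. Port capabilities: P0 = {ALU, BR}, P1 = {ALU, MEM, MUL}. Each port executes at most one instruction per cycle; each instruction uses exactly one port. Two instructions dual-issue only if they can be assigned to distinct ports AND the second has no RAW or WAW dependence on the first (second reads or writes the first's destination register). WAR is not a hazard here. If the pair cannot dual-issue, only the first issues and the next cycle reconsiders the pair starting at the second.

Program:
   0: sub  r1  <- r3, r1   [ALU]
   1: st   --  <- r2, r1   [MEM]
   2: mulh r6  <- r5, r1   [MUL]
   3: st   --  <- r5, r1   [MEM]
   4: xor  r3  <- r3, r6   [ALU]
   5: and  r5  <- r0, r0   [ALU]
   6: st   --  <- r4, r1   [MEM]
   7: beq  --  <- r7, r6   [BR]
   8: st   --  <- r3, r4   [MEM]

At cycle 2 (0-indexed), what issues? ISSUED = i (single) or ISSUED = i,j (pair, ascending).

ISSUED = 2

t=0 i0:sub ; RAW r1
t=1 i1:st ; no-port MEM/MUL
t=2 i2:mulh ; no-port MUL/MEM
t=3 i3&i4:st xor ; dual
t=4 i5&i6:and st ; dual
t=5 i7&i8:beq st ; dual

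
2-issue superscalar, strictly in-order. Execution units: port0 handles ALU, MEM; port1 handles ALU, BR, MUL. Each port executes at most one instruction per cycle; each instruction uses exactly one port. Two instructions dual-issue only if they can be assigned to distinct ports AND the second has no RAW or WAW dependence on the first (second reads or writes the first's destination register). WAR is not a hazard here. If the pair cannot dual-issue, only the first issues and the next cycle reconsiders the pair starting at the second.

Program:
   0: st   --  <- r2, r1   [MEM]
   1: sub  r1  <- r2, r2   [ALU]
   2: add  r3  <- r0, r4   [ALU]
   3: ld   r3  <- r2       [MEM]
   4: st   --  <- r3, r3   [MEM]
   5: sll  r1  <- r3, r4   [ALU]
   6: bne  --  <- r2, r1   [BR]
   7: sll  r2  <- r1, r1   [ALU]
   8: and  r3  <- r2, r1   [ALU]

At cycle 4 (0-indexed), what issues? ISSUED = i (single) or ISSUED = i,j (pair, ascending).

t=0 i0+i1:st;sub ; pair
t=1 i2:add ; WAW r3
t=2 i3:ld ; no-port MEM/MEM
t=3 i4+i5:st;sll ; pair
t=4 i6+i7:bne;sll ; pair
t=5 i8:and ; tail

ISSUED = 6,7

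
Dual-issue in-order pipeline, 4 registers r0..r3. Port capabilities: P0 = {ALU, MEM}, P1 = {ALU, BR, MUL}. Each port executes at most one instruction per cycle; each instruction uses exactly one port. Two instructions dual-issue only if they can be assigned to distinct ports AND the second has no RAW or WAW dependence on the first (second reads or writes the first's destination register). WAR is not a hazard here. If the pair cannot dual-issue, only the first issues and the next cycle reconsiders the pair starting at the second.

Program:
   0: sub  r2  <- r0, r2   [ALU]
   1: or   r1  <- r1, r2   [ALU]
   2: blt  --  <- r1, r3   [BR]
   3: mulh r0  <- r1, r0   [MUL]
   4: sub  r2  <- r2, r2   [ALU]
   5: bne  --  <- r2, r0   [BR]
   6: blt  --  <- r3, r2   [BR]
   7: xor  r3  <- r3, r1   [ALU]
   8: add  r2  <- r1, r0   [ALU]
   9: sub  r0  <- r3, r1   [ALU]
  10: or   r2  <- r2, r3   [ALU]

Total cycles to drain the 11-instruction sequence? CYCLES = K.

c0: i0 sub  RAW r2
c1: i1 or  RAW r1
c2: i2 blt  no-port BR/MUL
c3: i3/i4 mulh+sub  2-wide
c4: i5 bne  no-port BR/BR
c5: i6/i7 blt+xor  2-wide
c6: i8/i9 add+sub  2-wide
c7: i10 or  tail

CYCLES = 8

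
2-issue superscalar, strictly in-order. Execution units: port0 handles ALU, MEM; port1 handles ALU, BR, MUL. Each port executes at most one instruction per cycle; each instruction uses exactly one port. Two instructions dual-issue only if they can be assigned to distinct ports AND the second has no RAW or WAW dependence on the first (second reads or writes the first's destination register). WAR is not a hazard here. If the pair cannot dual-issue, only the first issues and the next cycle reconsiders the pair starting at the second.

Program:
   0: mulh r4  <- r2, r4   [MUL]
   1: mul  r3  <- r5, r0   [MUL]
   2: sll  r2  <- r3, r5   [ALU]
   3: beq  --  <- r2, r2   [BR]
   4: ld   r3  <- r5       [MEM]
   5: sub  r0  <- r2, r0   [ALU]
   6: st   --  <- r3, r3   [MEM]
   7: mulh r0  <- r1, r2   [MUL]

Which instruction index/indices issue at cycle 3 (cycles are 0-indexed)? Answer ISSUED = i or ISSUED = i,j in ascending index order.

#0 head=0: mulh i0 no-port MUL/MUL
#1 head=1: mul i1 RAW r3
#2 head=2: sll i2 RAW r2
#3 head=3: beq/ld i3/i4 2-wide
#4 head=5: sub/st i5/i6 2-wide
#5 head=7: mulh i7 tail

ISSUED = 3,4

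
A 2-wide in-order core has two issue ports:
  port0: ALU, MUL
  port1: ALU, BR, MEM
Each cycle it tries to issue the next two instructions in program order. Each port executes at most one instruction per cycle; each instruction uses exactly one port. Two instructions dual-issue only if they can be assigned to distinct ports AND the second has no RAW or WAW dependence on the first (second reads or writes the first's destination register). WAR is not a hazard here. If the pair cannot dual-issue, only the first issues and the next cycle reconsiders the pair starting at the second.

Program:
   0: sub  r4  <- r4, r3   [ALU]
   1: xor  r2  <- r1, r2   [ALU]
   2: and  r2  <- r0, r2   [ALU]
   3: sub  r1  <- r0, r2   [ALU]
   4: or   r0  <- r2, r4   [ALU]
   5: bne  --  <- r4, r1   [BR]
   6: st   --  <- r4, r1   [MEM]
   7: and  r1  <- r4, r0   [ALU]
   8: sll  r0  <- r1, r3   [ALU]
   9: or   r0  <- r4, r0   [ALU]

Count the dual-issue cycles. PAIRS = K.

0. sub+xor @i0&i1  | 2-wide
1. and @i2  | RAW r2
2. sub+or @i3&i4  | 2-wide
3. bne @i5  | no-port BR/MEM
4. st+and @i6&i7  | 2-wide
5. sll @i8  | RAW+WAW r0
6. or @i9  | tail

PAIRS = 3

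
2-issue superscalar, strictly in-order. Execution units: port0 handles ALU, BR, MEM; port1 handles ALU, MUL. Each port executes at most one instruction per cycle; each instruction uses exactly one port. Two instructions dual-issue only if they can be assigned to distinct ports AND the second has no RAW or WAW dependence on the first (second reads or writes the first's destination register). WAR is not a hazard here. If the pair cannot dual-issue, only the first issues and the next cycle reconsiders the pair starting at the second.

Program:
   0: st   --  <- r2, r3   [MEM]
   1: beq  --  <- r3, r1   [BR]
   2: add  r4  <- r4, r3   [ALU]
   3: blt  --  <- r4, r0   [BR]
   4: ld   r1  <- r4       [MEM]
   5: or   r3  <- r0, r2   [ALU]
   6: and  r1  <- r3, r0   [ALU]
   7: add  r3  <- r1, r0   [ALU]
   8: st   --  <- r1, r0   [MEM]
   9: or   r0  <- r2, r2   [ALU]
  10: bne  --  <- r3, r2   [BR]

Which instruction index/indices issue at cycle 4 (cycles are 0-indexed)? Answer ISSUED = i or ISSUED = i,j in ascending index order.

#0 head=0: st.MEM i0 no-port MEM/BR
#1 head=1: beq.BR;add.ALU i1,i2 pair
#2 head=3: blt.BR i3 no-port BR/MEM
#3 head=4: ld.MEM;or.ALU i4,i5 pair
#4 head=6: and.ALU i6 RAW r1
#5 head=7: add.ALU;st.MEM i7,i8 pair
#6 head=9: or.ALU;bne.BR i9,i10 pair

ISSUED = 6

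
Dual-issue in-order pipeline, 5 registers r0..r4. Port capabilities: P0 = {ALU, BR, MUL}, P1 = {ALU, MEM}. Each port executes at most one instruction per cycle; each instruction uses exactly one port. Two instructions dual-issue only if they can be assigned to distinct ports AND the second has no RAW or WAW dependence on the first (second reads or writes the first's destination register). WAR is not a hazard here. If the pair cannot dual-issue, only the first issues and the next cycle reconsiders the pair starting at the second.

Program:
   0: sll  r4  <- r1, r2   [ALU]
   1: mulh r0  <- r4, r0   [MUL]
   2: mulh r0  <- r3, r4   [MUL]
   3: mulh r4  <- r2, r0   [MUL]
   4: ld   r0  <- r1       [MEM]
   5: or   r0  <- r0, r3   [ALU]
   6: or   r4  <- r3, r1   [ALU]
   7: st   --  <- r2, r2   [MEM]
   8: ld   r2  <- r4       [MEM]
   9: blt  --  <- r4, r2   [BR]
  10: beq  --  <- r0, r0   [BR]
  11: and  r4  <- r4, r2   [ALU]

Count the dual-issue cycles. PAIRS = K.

#0 head=0: sll.ALU i0 RAW r4
#1 head=1: mulh.MUL i1 no-port MUL/MUL
#2 head=2: mulh.MUL i2 no-port MUL/MUL
#3 head=3: mulh.MUL;ld.MEM i3,i4 2-wide
#4 head=5: or.ALU;or.ALU i5,i6 2-wide
#5 head=7: st.MEM i7 no-port MEM/MEM
#6 head=8: ld.MEM i8 RAW r2
#7 head=9: blt.BR i9 no-port BR/BR
#8 head=10: beq.BR;and.ALU i10,i11 2-wide

PAIRS = 3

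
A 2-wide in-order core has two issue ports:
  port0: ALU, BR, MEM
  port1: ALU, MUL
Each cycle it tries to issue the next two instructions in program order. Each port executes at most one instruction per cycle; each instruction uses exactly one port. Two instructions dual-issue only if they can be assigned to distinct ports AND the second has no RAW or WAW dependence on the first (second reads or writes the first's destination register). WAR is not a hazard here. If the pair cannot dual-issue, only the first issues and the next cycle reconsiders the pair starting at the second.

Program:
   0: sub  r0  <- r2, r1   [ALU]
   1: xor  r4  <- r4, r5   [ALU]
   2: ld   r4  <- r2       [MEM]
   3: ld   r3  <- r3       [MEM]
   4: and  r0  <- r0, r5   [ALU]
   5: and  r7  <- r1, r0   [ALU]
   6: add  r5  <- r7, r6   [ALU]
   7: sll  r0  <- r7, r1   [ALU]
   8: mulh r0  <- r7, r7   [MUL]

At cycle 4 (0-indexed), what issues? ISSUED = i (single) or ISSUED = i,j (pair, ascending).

  cy0 -> i0&i1 (sub.ALU;xor.ALU) pair
  cy1 -> i2 (ld.MEM) no-port MEM/MEM
  cy2 -> i3&i4 (ld.MEM;and.ALU) pair
  cy3 -> i5 (and.ALU) RAW r7
  cy4 -> i6&i7 (add.ALU;sll.ALU) pair
  cy5 -> i8 (mulh.MUL) tail

ISSUED = 6,7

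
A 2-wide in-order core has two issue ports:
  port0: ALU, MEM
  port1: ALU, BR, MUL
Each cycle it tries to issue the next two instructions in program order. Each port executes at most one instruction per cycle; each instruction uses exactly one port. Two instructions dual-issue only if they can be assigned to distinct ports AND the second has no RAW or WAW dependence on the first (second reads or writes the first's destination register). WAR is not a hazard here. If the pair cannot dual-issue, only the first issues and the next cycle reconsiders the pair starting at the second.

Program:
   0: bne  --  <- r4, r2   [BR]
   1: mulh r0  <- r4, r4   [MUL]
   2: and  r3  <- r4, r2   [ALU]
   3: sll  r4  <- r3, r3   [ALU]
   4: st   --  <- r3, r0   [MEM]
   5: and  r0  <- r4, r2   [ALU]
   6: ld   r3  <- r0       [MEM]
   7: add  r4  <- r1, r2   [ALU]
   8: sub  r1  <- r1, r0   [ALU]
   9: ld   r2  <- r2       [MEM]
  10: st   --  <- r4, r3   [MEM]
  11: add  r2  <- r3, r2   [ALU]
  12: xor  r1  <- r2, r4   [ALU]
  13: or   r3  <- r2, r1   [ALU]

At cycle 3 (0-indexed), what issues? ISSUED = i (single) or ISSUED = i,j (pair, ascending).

ISSUED = 5

0. bne.BR @i0  | no-port BR/MUL
1. mulh.MUL/and.ALU @i1&i2  | pair
2. sll.ALU/st.MEM @i3&i4  | pair
3. and.ALU @i5  | RAW r0
4. ld.MEM/add.ALU @i6&i7  | pair
5. sub.ALU/ld.MEM @i8&i9  | pair
6. st.MEM/add.ALU @i10&i11  | pair
7. xor.ALU @i12  | RAW r1
8. or.ALU @i13  | tail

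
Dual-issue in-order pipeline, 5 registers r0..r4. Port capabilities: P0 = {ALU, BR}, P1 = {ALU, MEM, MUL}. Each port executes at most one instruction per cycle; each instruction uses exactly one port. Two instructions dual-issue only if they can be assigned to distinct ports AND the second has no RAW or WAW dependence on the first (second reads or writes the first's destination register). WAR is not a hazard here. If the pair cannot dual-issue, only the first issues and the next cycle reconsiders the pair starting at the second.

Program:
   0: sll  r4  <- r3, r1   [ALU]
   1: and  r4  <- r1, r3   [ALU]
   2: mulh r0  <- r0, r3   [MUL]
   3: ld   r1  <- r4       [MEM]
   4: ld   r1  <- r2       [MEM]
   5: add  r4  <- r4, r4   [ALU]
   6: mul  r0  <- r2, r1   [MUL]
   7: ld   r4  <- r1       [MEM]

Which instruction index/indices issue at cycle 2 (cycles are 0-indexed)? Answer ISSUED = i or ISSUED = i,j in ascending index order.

ISSUED = 3

c0: i0 sll.ALU  WAW r4
c1: i1+i2 and.ALU+mulh.MUL  pair
c2: i3 ld.MEM  no-port MEM/MEM
c3: i4+i5 ld.MEM+add.ALU  pair
c4: i6 mul.MUL  no-port MUL/MEM
c5: i7 ld.MEM  tail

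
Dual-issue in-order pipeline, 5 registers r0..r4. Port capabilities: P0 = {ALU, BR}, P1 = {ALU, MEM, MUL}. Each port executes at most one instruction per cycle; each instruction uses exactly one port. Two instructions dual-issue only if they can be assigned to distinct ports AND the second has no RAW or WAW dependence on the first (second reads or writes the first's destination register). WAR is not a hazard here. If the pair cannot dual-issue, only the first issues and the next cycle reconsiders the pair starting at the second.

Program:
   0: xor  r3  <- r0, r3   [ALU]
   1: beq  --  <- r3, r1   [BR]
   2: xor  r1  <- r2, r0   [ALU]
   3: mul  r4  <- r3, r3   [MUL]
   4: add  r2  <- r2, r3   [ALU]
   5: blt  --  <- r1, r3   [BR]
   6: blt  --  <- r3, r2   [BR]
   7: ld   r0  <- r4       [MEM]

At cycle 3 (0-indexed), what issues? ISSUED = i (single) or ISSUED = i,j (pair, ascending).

ISSUED = 5

  cy0 -> i0 (xor.ALU) RAW r3
  cy1 -> i1,i2 (beq.BR+xor.ALU) 2-wide
  cy2 -> i3,i4 (mul.MUL+add.ALU) 2-wide
  cy3 -> i5 (blt.BR) no-port BR/BR
  cy4 -> i6,i7 (blt.BR+ld.MEM) 2-wide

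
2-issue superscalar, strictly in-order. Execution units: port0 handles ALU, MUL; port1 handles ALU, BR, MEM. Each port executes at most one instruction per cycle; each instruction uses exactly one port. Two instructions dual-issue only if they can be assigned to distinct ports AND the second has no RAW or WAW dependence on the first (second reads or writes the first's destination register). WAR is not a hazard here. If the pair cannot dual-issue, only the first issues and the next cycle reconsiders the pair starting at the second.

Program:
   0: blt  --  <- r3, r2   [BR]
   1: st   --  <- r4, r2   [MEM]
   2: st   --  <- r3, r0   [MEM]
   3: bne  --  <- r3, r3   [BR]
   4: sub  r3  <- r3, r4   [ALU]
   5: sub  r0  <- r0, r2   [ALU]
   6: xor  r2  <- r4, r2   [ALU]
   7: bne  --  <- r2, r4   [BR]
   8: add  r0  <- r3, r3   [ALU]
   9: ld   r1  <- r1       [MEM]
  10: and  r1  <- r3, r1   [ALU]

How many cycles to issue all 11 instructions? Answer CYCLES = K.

CYCLES = 8

c0: i0 blt.BR  no-port BR/MEM
c1: i1 st.MEM  no-port MEM/MEM
c2: i2 st.MEM  no-port MEM/BR
c3: i3&i4 bne.BR+sub.ALU  pair
c4: i5&i6 sub.ALU+xor.ALU  pair
c5: i7&i8 bne.BR+add.ALU  pair
c6: i9 ld.MEM  RAW+WAW r1
c7: i10 and.ALU  tail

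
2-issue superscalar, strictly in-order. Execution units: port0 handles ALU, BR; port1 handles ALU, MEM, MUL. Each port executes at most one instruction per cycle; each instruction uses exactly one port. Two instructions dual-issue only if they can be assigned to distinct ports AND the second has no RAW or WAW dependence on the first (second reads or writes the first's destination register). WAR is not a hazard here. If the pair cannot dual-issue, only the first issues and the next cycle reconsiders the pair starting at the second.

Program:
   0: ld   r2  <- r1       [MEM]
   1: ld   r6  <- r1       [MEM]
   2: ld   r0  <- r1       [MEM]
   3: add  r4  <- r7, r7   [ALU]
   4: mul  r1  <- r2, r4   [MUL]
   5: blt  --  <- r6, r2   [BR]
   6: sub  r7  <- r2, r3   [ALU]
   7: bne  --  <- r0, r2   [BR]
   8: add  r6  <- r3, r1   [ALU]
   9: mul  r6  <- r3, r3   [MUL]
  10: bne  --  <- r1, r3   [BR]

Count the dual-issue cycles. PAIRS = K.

PAIRS = 4

0. ld.MEM @i0  | no-port MEM/MEM
1. ld.MEM @i1  | no-port MEM/MEM
2. ld.MEM+add.ALU @i2&i3  | pair
3. mul.MUL+blt.BR @i4&i5  | pair
4. sub.ALU+bne.BR @i6&i7  | pair
5. add.ALU @i8  | WAW r6
6. mul.MUL+bne.BR @i9&i10  | pair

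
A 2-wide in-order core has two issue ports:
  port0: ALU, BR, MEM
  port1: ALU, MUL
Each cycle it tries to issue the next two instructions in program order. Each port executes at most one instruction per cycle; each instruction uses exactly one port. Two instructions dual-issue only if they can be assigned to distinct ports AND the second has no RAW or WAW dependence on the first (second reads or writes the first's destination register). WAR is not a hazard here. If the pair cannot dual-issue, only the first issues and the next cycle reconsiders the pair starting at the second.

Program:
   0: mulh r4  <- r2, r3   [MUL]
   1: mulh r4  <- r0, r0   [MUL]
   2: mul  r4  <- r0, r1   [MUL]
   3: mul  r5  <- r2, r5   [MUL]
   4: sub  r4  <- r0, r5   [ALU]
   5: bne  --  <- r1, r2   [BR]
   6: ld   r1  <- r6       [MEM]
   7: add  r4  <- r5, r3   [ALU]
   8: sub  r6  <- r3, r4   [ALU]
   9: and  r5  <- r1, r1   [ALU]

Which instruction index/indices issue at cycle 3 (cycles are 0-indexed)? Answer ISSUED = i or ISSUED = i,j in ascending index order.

  cy0 -> i0 (mulh.MUL) no-port MUL/MUL
  cy1 -> i1 (mulh.MUL) no-port MUL/MUL
  cy2 -> i2 (mul.MUL) no-port MUL/MUL
  cy3 -> i3 (mul.MUL) RAW r5
  cy4 -> i4/i5 (sub.ALU+bne.BR) dual
  cy5 -> i6/i7 (ld.MEM+add.ALU) dual
  cy6 -> i8/i9 (sub.ALU+and.ALU) dual

ISSUED = 3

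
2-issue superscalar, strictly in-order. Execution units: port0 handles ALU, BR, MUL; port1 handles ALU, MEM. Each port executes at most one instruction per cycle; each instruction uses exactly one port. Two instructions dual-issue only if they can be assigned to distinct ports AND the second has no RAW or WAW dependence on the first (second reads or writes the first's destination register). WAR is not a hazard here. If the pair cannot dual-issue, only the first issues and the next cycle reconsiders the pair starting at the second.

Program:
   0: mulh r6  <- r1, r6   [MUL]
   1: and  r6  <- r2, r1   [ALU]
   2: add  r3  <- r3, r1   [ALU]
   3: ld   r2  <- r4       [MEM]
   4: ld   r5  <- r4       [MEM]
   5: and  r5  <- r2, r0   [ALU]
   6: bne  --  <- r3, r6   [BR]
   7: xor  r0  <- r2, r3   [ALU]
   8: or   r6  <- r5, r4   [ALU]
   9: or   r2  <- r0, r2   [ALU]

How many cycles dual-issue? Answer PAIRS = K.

PAIRS = 3

#0 head=0: mulh i0 WAW r6
#1 head=1: and/add i1,i2 2-wide
#2 head=3: ld i3 no-port MEM/MEM
#3 head=4: ld i4 WAW r5
#4 head=5: and/bne i5,i6 2-wide
#5 head=7: xor/or i7,i8 2-wide
#6 head=9: or i9 tail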